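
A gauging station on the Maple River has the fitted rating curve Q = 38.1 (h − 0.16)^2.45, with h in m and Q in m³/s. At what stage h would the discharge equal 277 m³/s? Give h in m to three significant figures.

h − h₀ = (Q/C)^(1/b) = (277/38.1)^(1/2.45) = 2.247 m
h = 0.16 + 2.247 = 2.407 m

2.41 m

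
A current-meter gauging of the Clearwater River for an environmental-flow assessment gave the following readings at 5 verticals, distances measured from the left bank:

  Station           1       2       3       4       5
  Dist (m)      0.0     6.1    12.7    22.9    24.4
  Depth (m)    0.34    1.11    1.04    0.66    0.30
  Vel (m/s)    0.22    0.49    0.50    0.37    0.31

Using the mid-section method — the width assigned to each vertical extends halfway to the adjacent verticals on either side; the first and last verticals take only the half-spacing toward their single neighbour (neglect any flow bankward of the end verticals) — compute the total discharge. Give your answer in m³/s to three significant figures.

w_1 = (6.1 − 0.0)/2 = 3.05 m; q_1 = 0.22 × 0.34 × 3.05 = 0.2281 m³/s
w_2 = (12.7 − 0.0)/2 = 6.35 m; q_2 = 0.49 × 1.11 × 6.35 = 3.454 m³/s
w_3 = (22.9 − 6.1)/2 = 8.4 m; q_3 = 0.50 × 1.04 × 8.4 = 4.368 m³/s
w_4 = (24.4 − 12.7)/2 = 5.85 m; q_4 = 0.37 × 0.66 × 5.85 = 1.429 m³/s
w_5 = (24.4 − 22.9)/2 = 0.75 m; q_5 = 0.31 × 0.30 × 0.75 = 0.06975 m³/s
Q = Σ qᵢ = 9.548 m³/s

9.55 m³/s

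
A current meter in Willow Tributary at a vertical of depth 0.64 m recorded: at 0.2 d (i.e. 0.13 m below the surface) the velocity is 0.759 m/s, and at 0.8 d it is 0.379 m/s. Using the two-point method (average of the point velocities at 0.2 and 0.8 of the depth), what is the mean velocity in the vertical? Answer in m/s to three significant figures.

0.569 m/s

v̄ = (0.759 + 0.379) / 2 = 0.5690 m/s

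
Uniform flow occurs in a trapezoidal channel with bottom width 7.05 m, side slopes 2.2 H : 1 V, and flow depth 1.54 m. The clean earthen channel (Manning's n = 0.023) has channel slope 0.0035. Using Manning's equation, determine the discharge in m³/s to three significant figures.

A = (b + z·y)·y = (7.05 + 2.2×1.54)×1.54 = 16.07 m²
P = b + 2y√(1+z²) = 7.05 + 2×1.54×√(1+2.2²) = 14.49 m
R = A/P = 16.07/14.49 = 1.109 m
Q = (1/n)·A·R^(2/3)·S^(1/2) = (1/0.023) × 16.07 × 1.109^(2/3) × 0.0035^(1/2) = 44.30 m³/s

44.3 m³/s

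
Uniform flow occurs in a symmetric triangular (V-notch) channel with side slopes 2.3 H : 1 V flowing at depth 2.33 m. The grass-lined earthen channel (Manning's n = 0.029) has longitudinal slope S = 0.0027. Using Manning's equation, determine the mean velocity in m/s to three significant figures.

1.87 m/s

A = z·y² = 2.3×2.33² = 12.49 m²
P = 2y√(1+z²) = 2×2.33×√(1+2.3²) = 11.69 m
R = A/P = 12.49/11.69 = 1.068 m
Q = (1/n)·A·R^(2/3)·S^(1/2) = (1/0.029) × 12.49 × 1.068^(2/3) × 0.0027^(1/2) = 23.38 m³/s
V = Q/A = 23.38/12.49 = 1.873 m/s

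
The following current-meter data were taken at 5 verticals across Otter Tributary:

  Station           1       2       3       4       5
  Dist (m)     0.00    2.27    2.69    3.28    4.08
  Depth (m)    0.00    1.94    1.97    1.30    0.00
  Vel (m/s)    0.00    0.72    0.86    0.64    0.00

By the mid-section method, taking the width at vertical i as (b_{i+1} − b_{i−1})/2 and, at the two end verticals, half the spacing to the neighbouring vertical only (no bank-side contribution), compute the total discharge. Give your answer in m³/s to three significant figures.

w_2 = (2.69 − 0.00)/2 = 1.345 m; q_2 = 0.72 × 1.94 × 1.345 = 1.879 m³/s
w_3 = (3.28 − 2.27)/2 = 0.505 m; q_3 = 0.86 × 1.97 × 0.505 = 0.8556 m³/s
w_4 = (4.08 − 2.69)/2 = 0.695 m; q_4 = 0.64 × 1.30 × 0.695 = 0.5782 m³/s
Stations 1, 5 contribute zero (depth or velocity is 0).
Q = Σ qᵢ = 3.313 m³/s

3.31 m³/s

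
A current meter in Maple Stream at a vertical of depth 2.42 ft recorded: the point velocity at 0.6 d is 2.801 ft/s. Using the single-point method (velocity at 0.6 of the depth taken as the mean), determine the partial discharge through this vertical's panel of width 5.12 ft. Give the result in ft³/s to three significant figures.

v̄ = v₀.₆ = 2.801 ft/s
q = v̄ × d × w = 2.801 × 2.42 × 5.12 = 34.71 ft³/s

34.7 ft³/s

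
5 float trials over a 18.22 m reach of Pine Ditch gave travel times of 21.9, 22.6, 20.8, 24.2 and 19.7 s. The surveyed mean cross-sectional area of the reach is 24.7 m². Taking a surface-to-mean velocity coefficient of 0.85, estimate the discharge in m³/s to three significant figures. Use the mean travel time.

17.5 m³/s

t̄ = (21.9 + 22.6 + 20.8 + 24.2 + 19.7) / 5 = 21.84 s
v_surface = L / t̄ = 18.22 / 21.84 = 0.8342 m/s
v_mean = 0.85 × 0.8342 = 0.7091 m/s
Q = A × v_mean = 24.7 × 0.7091 = 17.52 m³/s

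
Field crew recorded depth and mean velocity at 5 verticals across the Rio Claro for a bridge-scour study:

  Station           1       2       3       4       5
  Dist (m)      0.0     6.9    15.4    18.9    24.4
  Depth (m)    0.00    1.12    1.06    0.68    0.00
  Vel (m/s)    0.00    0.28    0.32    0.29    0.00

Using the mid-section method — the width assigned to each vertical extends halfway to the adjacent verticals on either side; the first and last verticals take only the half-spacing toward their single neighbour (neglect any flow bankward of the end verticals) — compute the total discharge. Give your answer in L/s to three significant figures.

5340 L/s

w_2 = (15.4 − 0.0)/2 = 7.7 m; q_2 = 0.28 × 1.12 × 7.7 = 2.415 m³/s
w_3 = (18.9 − 6.9)/2 = 6 m; q_3 = 0.32 × 1.06 × 6 = 2.035 m³/s
w_4 = (24.4 − 15.4)/2 = 4.5 m; q_4 = 0.29 × 0.68 × 4.5 = 0.8874 m³/s
Stations 1, 5 contribute zero (depth or velocity is 0).
Q = Σ qᵢ = 5.337 m³/s
= 5.337 × 1000 = 5337 L/s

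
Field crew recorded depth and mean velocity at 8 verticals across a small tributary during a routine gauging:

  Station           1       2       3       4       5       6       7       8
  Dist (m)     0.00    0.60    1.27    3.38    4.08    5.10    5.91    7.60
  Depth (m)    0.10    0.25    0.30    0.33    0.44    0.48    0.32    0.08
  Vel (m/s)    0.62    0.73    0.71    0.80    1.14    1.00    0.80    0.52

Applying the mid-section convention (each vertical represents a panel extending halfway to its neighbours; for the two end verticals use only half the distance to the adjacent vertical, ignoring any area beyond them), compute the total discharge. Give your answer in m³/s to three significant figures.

w_1 = (0.60 − 0.00)/2 = 0.3 m; q_1 = 0.62 × 0.10 × 0.3 = 0.01860 m³/s
w_2 = (1.27 − 0.00)/2 = 0.635 m; q_2 = 0.73 × 0.25 × 0.635 = 0.1159 m³/s
w_3 = (3.38 − 0.60)/2 = 1.39 m; q_3 = 0.71 × 0.30 × 1.39 = 0.2961 m³/s
w_4 = (4.08 − 1.27)/2 = 1.405 m; q_4 = 0.80 × 0.33 × 1.405 = 0.3709 m³/s
w_5 = (5.10 − 3.38)/2 = 0.86 m; q_5 = 1.14 × 0.44 × 0.86 = 0.4314 m³/s
w_6 = (5.91 − 4.08)/2 = 0.915 m; q_6 = 1.00 × 0.48 × 0.915 = 0.4392 m³/s
w_7 = (7.60 − 5.10)/2 = 1.25 m; q_7 = 0.80 × 0.32 × 1.25 = 0.3200 m³/s
w_8 = (7.60 − 5.91)/2 = 0.845 m; q_8 = 0.52 × 0.08 × 0.845 = 0.03515 m³/s
Q = Σ qᵢ = 2.027 m³/s

2.03 m³/s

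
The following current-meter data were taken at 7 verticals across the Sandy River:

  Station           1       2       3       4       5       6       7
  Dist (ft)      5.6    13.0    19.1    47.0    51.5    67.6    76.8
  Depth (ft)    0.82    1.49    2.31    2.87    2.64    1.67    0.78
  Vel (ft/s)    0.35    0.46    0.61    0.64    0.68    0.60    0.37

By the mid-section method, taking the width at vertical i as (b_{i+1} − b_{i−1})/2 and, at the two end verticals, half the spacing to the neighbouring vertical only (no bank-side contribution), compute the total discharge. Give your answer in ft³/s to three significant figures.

w_1 = (13.0 − 5.6)/2 = 3.7 ft; q_1 = 0.35 × 0.82 × 3.7 = 1.062 ft³/s
w_2 = (19.1 − 5.6)/2 = 6.75 ft; q_2 = 0.46 × 1.49 × 6.75 = 4.626 ft³/s
w_3 = (47.0 − 13.0)/2 = 17 ft; q_3 = 0.61 × 2.31 × 17 = 23.95 ft³/s
w_4 = (51.5 − 19.1)/2 = 16.2 ft; q_4 = 0.64 × 2.87 × 16.2 = 29.76 ft³/s
w_5 = (67.6 − 47.0)/2 = 10.3 ft; q_5 = 0.68 × 2.64 × 10.3 = 18.49 ft³/s
w_6 = (76.8 − 51.5)/2 = 12.65 ft; q_6 = 0.60 × 1.67 × 12.65 = 12.68 ft³/s
w_7 = (76.8 − 67.6)/2 = 4.6 ft; q_7 = 0.37 × 0.78 × 4.6 = 1.328 ft³/s
Q = Σ qᵢ = 91.89 ft³/s

91.9 ft³/s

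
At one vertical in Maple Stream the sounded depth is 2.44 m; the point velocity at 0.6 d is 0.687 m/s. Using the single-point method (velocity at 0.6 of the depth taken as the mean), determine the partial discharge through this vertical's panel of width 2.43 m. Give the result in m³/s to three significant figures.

4.07 m³/s

v̄ = v₀.₆ = 0.687 m/s
q = v̄ × d × w = 0.6870 × 2.44 × 2.43 = 4.073 m³/s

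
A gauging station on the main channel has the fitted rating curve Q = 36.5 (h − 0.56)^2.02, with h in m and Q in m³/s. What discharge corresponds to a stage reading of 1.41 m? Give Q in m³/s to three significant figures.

Q = 36.5 × (1.41 − 0.56)^2.02 = 36.5 × 0.85^2.02 = 26.29 m³/s

26.3 m³/s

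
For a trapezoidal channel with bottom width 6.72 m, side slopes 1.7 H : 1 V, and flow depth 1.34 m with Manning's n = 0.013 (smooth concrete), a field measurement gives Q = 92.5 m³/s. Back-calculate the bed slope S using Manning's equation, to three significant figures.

0.00989

A = (b + z·y)·y = (6.72 + 1.7×1.34)×1.34 = 12.06 m²
P = b + 2y√(1+z²) = 6.72 + 2×1.34×√(1+1.7²) = 12.01 m
R = A/P = 12.06/12.01 = 1.004 m
S = (Q·n / (1·A·R^(2/3)))² = (92.5×0.013 / (1×12.06×1.003))² = 0.009890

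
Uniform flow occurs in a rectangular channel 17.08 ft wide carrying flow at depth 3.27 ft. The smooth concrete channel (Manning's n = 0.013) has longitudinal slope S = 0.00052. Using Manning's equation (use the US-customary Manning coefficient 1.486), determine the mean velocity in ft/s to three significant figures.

4.63 ft/s

A = b·y = 17.08 × 3.27 = 55.85 ft²
P = b + 2y = 17.08 + 2×3.27 = 23.62 ft
R = A/P = 55.85/23.62 = 2.365 ft
Q = (1.486/n)·A·R^(2/3)·S^(1/2) = (1.486/0.013) × 55.85 × 2.365^(2/3) × 0.00052^(1/2) = 258.4 ft³/s
V = Q/A = 258.4/55.85 = 4.626 ft/s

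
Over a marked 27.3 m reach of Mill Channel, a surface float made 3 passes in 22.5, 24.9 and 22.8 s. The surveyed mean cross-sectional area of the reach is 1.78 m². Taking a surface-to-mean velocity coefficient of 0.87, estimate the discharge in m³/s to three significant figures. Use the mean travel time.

1.81 m³/s

t̄ = (22.5 + 24.9 + 22.8) / 3 = 23.4 s
v_surface = L / t̄ = 27.3 / 23.4 = 1.167 m/s
v_mean = 0.87 × 1.167 = 1.015 m/s
Q = A × v_mean = 1.78 × 1.015 = 1.807 m³/s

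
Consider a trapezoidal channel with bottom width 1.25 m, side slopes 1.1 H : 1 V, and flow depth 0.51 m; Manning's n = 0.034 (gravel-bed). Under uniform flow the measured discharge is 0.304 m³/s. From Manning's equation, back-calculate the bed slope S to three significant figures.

A = (b + z·y)·y = (1.25 + 1.1×0.51)×0.51 = 0.9236 m²
P = b + 2y√(1+z²) = 1.25 + 2×0.51×√(1+1.1²) = 2.766 m
R = A/P = 0.9236/2.766 = 0.3339 m
S = (Q·n / (1·A·R^(2/3)))² = (0.304×0.034 / (1×0.9236×0.4813))² = 0.0005407

0.000541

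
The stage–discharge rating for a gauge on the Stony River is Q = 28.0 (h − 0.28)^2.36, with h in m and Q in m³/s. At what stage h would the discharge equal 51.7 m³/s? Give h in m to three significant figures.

h − h₀ = (Q/C)^(1/b) = (51.7/28.0)^(1/2.36) = 1.297 m
h = 0.28 + 1.297 = 1.577 m

1.58 m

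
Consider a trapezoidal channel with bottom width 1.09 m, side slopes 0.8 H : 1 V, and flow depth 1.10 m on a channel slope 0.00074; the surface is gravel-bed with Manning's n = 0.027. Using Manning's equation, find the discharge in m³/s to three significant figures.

A = (b + z·y)·y = (1.09 + 0.8×1.10)×1.10 = 2.167 m²
P = b + 2y√(1+z²) = 1.09 + 2×1.10×√(1+0.8²) = 3.907 m
R = A/P = 2.167/3.907 = 0.5546 m
Q = (1/n)·A·R^(2/3)·S^(1/2) = (1/0.027) × 2.167 × 0.5546^(2/3) × 0.00074^(1/2) = 1.474 m³/s

1.47 m³/s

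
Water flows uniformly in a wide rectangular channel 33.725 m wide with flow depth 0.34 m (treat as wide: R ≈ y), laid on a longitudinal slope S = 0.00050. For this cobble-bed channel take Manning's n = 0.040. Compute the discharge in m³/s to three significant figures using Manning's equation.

A = b·y = 33.725 × 0.34 = 11.47 m²
Wide channel: R ≈ y = 0.34 m
Q = (1/n)·A·R^(2/3)·S^(1/2) = (1/0.040) × 11.47 × 0.3400^(2/3) × 0.00050^(1/2) = 3.123 m³/s

3.12 m³/s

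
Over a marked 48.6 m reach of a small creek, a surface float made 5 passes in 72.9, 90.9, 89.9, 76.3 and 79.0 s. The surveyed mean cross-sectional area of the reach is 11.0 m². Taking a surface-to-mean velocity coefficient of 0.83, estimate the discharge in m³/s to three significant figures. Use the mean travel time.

5.42 m³/s

t̄ = (72.9 + 90.9 + 89.9 + 76.3 + 79.0) / 5 = 81.8 s
v_surface = L / t̄ = 48.6 / 81.8 = 0.5941 m/s
v_mean = 0.83 × 0.5941 = 0.4931 m/s
Q = A × v_mean = 11.0 × 0.4931 = 5.424 m³/s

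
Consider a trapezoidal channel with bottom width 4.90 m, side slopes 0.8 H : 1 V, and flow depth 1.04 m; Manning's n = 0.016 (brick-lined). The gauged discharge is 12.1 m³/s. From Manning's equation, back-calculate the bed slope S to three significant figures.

A = (b + z·y)·y = (4.90 + 0.8×1.04)×1.04 = 5.961 m²
P = b + 2y√(1+z²) = 4.90 + 2×1.04×√(1+0.8²) = 7.564 m
R = A/P = 5.961/7.564 = 0.7881 m
S = (Q·n / (1·A·R^(2/3)))² = (12.1×0.016 / (1×5.961×0.8532))² = 0.001449

0.00145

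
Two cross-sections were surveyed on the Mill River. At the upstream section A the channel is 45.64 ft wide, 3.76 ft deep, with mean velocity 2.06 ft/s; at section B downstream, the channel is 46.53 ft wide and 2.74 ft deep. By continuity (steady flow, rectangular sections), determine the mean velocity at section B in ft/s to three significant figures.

Q = A₁V₁ = (45.64×3.76) × 2.06 = 353.5 ft³/s
A₂ = 46.53 × 2.74 = 127.5 ft²
V₂ = Q/A₂ = 353.5/127.5 = 2.773 ft/s

2.77 ft/s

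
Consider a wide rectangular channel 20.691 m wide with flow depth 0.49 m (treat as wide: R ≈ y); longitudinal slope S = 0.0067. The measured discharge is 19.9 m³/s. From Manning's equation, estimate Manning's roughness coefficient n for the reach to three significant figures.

A = b·y = 20.691 × 0.49 = 10.14 m²
Wide channel: R ≈ y = 0.49 m
n = (1/Q)·A·R^(2/3)·S^(1/2) = (1/19.9) × 10.14 × 0.6215 × 0.08185 = 0.02592

0.0259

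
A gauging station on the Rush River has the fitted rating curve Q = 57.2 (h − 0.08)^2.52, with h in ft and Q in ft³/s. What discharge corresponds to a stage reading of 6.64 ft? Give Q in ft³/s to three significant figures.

Q = 57.2 × (6.64 − 0.08)^2.52 = 57.2 × 6.56^2.52 = 6546 ft³/s

6550 ft³/s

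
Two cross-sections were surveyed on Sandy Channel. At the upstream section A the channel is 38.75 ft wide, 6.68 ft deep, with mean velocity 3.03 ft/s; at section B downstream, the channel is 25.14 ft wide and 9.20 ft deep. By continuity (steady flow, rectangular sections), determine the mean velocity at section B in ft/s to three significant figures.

3.39 ft/s

Q = A₁V₁ = (38.75×6.68) × 3.03 = 784.3 ft³/s
A₂ = 25.14 × 9.20 = 231.3 ft²
V₂ = Q/A₂ = 784.3/231.3 = 3.391 ft/s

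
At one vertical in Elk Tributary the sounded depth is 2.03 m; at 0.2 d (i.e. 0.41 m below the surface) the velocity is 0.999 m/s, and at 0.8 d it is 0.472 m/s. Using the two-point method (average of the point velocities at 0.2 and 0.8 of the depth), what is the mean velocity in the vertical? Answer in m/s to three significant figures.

0.736 m/s

v̄ = (0.999 + 0.472) / 2 = 0.7355 m/s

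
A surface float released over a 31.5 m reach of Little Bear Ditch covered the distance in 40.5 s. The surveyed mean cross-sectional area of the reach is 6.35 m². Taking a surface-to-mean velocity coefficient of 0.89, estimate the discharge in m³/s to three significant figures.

4.40 m³/s

v_surface = L / t̄ = 31.5 / 40.5 = 0.7778 m/s
v_mean = 0.89 × 0.7778 = 0.6922 m/s
Q = A × v_mean = 6.35 × 0.6922 = 4.396 m³/s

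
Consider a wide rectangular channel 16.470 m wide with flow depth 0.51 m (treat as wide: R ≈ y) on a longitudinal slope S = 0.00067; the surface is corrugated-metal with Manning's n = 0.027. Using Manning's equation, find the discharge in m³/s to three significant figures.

5.14 m³/s

A = b·y = 16.470 × 0.51 = 8.400 m²
Wide channel: R ≈ y = 0.51 m
Q = (1/n)·A·R^(2/3)·S^(1/2) = (1/0.027) × 8.400 × 0.5100^(2/3) × 0.00067^(1/2) = 5.140 m³/s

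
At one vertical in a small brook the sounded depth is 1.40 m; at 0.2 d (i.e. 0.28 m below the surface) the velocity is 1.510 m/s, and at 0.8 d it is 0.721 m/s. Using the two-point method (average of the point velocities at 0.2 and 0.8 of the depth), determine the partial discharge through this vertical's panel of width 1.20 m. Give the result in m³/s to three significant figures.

1.87 m³/s

v̄ = (1.510 + 0.721) / 2 = 1.116 m/s
q = v̄ × d × w = 1.116 × 1.40 × 1.20 = 1.874 m³/s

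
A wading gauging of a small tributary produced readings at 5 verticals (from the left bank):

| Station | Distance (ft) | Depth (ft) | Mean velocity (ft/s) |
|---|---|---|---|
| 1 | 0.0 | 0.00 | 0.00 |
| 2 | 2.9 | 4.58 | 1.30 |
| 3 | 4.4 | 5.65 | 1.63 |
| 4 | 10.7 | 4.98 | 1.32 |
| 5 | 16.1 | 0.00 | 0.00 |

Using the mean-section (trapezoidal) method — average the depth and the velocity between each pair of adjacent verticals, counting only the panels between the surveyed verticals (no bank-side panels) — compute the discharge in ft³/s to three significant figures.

Panel 1-2: Δb = 2.9 ft, d̄ = (0.00+4.58)/2 = 2.29, v̄ = (0.00+1.30)/2 = 0.65 → q = 2.9×2.29×0.65 = 4.317 ft³/s
Panel 2-3: Δb = 1.5 ft, d̄ = (4.58+5.65)/2 = 5.115, v̄ = (1.30+1.63)/2 = 1.465 → q = 1.5×5.115×1.465 = 11.24 ft³/s
Panel 3-4: Δb = 6.3 ft, d̄ = (5.65+4.98)/2 = 5.315, v̄ = (1.63+1.32)/2 = 1.475 → q = 6.3×5.315×1.475 = 49.39 ft³/s
Panel 4-5: Δb = 5.4 ft, d̄ = (4.98+0.00)/2 = 2.49, v̄ = (1.32+0.00)/2 = 0.66 → q = 5.4×2.49×0.66 = 8.874 ft³/s
Q = Σ q = 73.82 ft³/s

73.8 ft³/s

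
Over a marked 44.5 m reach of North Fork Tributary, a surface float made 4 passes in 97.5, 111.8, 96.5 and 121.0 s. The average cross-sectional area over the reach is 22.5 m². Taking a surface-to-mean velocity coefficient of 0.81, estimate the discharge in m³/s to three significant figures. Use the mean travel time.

t̄ = (97.5 + 111.8 + 96.5 + 121.0) / 4 = 106.7 s
v_surface = L / t̄ = 44.5 / 106.7 = 0.4171 m/s
v_mean = 0.81 × 0.4171 = 0.3378 m/s
Q = A × v_mean = 22.5 × 0.3378 = 7.601 m³/s

7.60 m³/s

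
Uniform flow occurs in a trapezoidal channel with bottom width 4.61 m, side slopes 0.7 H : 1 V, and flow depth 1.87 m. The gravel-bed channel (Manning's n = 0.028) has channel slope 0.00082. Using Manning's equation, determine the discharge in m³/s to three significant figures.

12.8 m³/s

A = (b + z·y)·y = (4.61 + 0.7×1.87)×1.87 = 11.07 m²
P = b + 2y√(1+z²) = 4.61 + 2×1.87×√(1+0.7²) = 9.175 m
R = A/P = 11.07/9.175 = 1.206 m
Q = (1/n)·A·R^(2/3)·S^(1/2) = (1/0.028) × 11.07 × 1.206^(2/3) × 0.00082^(1/2) = 12.83 m³/s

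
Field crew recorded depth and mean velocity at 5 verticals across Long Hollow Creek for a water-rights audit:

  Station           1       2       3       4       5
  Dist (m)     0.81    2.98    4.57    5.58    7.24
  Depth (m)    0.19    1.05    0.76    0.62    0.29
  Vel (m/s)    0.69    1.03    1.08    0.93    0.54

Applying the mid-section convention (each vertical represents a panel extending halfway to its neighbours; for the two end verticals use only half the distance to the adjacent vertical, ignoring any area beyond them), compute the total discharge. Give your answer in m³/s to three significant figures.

4.14 m³/s

w_1 = (2.98 − 0.81)/2 = 1.085 m; q_1 = 0.69 × 0.19 × 1.085 = 0.1422 m³/s
w_2 = (4.57 − 0.81)/2 = 1.88 m; q_2 = 1.03 × 1.05 × 1.88 = 2.033 m³/s
w_3 = (5.58 − 2.98)/2 = 1.3 m; q_3 = 1.08 × 0.76 × 1.3 = 1.067 m³/s
w_4 = (7.24 − 4.57)/2 = 1.335 m; q_4 = 0.93 × 0.62 × 1.335 = 0.7698 m³/s
w_5 = (7.24 − 5.58)/2 = 0.83 m; q_5 = 0.54 × 0.29 × 0.83 = 0.1300 m³/s
Q = Σ qᵢ = 4.142 m³/s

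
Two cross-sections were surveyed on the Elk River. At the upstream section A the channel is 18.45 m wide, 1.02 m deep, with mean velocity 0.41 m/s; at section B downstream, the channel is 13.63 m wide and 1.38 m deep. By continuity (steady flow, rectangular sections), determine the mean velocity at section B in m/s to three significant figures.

0.410 m/s

Q = A₁V₁ = (18.45×1.02) × 0.41 = 7.716 m³/s
A₂ = 13.63 × 1.38 = 18.81 m²
V₂ = Q/A₂ = 7.716/18.81 = 0.4102 m/s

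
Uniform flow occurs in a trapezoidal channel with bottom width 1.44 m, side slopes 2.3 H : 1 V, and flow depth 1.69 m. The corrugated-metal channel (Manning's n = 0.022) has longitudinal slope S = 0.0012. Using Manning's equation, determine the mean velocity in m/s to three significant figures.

1.48 m/s

A = (b + z·y)·y = (1.44 + 2.3×1.69)×1.69 = 9.003 m²
P = b + 2y√(1+z²) = 1.44 + 2×1.69×√(1+2.3²) = 9.917 m
R = A/P = 9.003/9.917 = 0.9078 m
Q = (1/n)·A·R^(2/3)·S^(1/2) = (1/0.022) × 9.003 × 0.9078^(2/3) × 0.0012^(1/2) = 13.29 m³/s
V = Q/A = 13.29/9.003 = 1.476 m/s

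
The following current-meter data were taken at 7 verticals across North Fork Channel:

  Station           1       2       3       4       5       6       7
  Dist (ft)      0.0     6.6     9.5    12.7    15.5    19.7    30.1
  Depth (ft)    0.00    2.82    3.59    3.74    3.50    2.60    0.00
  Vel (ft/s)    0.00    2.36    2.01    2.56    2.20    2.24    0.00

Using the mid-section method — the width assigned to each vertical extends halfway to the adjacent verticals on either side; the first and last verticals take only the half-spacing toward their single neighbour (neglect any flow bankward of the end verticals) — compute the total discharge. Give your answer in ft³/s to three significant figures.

w_2 = (9.5 − 0.0)/2 = 4.75 ft; q_2 = 2.36 × 2.82 × 4.75 = 31.61 ft³/s
w_3 = (12.7 − 6.6)/2 = 3.05 ft; q_3 = 2.01 × 3.59 × 3.05 = 22.01 ft³/s
w_4 = (15.5 − 9.5)/2 = 3 ft; q_4 = 2.56 × 3.74 × 3 = 28.72 ft³/s
w_5 = (19.7 − 12.7)/2 = 3.5 ft; q_5 = 2.20 × 3.50 × 3.5 = 26.95 ft³/s
w_6 = (30.1 − 15.5)/2 = 7.3 ft; q_6 = 2.24 × 2.60 × 7.3 = 42.52 ft³/s
Stations 1, 7 contribute zero (depth or velocity is 0).
Q = Σ qᵢ = 151.8 ft³/s

152 ft³/s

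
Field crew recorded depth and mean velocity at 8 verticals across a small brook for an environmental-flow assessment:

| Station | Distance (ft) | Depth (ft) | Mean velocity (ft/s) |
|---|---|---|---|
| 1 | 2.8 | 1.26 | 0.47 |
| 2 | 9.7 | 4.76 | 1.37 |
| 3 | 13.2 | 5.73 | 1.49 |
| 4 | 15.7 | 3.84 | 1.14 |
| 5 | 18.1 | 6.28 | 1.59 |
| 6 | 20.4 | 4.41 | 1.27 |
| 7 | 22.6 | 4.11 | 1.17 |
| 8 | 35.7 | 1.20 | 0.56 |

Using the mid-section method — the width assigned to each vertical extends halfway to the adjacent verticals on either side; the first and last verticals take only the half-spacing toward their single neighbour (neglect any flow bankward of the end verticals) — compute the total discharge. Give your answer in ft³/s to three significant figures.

w_1 = (9.7 − 2.8)/2 = 3.45 ft; q_1 = 0.47 × 1.26 × 3.45 = 2.043 ft³/s
w_2 = (13.2 − 2.8)/2 = 5.2 ft; q_2 = 1.37 × 4.76 × 5.2 = 33.91 ft³/s
w_3 = (15.7 − 9.7)/2 = 3 ft; q_3 = 1.49 × 5.73 × 3 = 25.61 ft³/s
w_4 = (18.1 − 13.2)/2 = 2.45 ft; q_4 = 1.14 × 3.84 × 2.45 = 10.73 ft³/s
w_5 = (20.4 − 15.7)/2 = 2.35 ft; q_5 = 1.59 × 6.28 × 2.35 = 23.47 ft³/s
w_6 = (22.6 − 18.1)/2 = 2.25 ft; q_6 = 1.27 × 4.41 × 2.25 = 12.60 ft³/s
w_7 = (35.7 − 20.4)/2 = 7.65 ft; q_7 = 1.17 × 4.11 × 7.65 = 36.79 ft³/s
w_8 = (35.7 − 22.6)/2 = 6.55 ft; q_8 = 0.56 × 1.20 × 6.55 = 4.402 ft³/s
Q = Σ qᵢ = 149.5 ft³/s

150 ft³/s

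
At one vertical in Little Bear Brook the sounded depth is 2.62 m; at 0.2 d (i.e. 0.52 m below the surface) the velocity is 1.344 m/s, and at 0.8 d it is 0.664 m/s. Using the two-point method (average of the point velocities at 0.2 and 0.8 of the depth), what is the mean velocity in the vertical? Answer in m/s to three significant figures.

1.00 m/s

v̄ = (1.344 + 0.664) / 2 = 1.004 m/s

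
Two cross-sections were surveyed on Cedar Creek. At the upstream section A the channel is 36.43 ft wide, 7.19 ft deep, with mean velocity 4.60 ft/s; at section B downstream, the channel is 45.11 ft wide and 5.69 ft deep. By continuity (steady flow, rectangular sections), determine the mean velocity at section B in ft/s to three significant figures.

4.69 ft/s

Q = A₁V₁ = (36.43×7.19) × 4.60 = 1205 ft³/s
A₂ = 45.11 × 5.69 = 256.7 ft²
V₂ = Q/A₂ = 1205/256.7 = 4.694 ft/s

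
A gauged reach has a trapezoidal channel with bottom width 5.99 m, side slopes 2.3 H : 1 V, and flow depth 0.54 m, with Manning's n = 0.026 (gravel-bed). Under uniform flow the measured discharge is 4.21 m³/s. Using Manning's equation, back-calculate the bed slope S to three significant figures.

0.00229

A = (b + z·y)·y = (5.99 + 2.3×0.54)×0.54 = 3.905 m²
P = b + 2y√(1+z²) = 5.99 + 2×0.54×√(1+2.3²) = 8.699 m
R = A/P = 3.905/8.699 = 0.4490 m
S = (Q·n / (1·A·R^(2/3)))² = (4.21×0.026 / (1×3.905×0.5863))² = 0.002285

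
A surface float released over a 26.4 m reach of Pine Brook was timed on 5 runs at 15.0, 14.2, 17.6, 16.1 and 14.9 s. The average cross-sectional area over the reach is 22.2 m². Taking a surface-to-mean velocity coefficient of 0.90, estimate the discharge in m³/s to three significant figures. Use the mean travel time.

33.9 m³/s

t̄ = (15.0 + 14.2 + 17.6 + 16.1 + 14.9) / 5 = 15.56 s
v_surface = L / t̄ = 26.4 / 15.56 = 1.697 m/s
v_mean = 0.90 × 1.697 = 1.527 m/s
Q = A × v_mean = 22.2 × 1.527 = 33.90 m³/s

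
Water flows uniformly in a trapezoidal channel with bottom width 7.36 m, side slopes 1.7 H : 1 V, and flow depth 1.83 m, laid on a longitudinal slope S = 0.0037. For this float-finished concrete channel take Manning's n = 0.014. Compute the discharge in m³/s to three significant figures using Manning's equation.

A = (b + z·y)·y = (7.36 + 1.7×1.83)×1.83 = 19.16 m²
P = b + 2y√(1+z²) = 7.36 + 2×1.83×√(1+1.7²) = 14.58 m
R = A/P = 19.16/14.58 = 1.314 m
Q = (1/n)·A·R^(2/3)·S^(1/2) = (1/0.014) × 19.16 × 1.314^(2/3) × 0.0037^(1/2) = 99.90 m³/s

99.9 m³/s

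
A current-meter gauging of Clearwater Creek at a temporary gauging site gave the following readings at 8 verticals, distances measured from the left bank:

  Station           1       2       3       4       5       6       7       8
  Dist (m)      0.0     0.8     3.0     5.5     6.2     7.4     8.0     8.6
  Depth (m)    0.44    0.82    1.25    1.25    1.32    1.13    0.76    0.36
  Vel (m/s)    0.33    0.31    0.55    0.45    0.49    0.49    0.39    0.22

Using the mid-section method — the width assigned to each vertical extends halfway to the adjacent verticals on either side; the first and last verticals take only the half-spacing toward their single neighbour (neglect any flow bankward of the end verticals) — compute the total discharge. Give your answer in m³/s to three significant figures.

4.27 m³/s

w_1 = (0.8 − 0.0)/2 = 0.4 m; q_1 = 0.33 × 0.44 × 0.4 = 0.05808 m³/s
w_2 = (3.0 − 0.0)/2 = 1.5 m; q_2 = 0.31 × 0.82 × 1.5 = 0.3813 m³/s
w_3 = (5.5 − 0.8)/2 = 2.35 m; q_3 = 0.55 × 1.25 × 2.35 = 1.616 m³/s
w_4 = (6.2 − 3.0)/2 = 1.6 m; q_4 = 0.45 × 1.25 × 1.6 = 0.9000 m³/s
w_5 = (7.4 − 5.5)/2 = 0.95 m; q_5 = 0.49 × 1.32 × 0.95 = 0.6145 m³/s
w_6 = (8.0 − 6.2)/2 = 0.9 m; q_6 = 0.49 × 1.13 × 0.9 = 0.4983 m³/s
w_7 = (8.6 − 7.4)/2 = 0.6 m; q_7 = 0.39 × 0.76 × 0.6 = 0.1778 m³/s
w_8 = (8.6 − 8.0)/2 = 0.3 m; q_8 = 0.22 × 0.36 × 0.3 = 0.02376 m³/s
Q = Σ qᵢ = 4.269 m³/s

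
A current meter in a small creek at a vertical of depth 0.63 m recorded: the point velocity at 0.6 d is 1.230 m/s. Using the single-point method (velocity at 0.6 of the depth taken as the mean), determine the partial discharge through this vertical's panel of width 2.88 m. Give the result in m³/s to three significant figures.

v̄ = v₀.₆ = 1.230 m/s
q = v̄ × d × w = 1.230 × 0.63 × 2.88 = 2.232 m³/s

2.23 m³/s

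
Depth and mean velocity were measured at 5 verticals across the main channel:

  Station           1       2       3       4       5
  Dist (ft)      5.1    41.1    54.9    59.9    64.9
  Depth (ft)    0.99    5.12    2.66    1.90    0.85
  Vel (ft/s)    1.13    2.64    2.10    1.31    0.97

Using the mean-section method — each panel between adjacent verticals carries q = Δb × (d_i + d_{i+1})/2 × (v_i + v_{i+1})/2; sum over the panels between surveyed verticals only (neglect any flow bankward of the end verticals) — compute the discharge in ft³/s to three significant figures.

362 ft³/s

Panel 1-2: Δb = 36 ft, d̄ = (0.99+5.12)/2 = 3.055, v̄ = (1.13+2.64)/2 = 1.885 → q = 36×3.055×1.885 = 207.3 ft³/s
Panel 2-3: Δb = 13.8 ft, d̄ = (5.12+2.66)/2 = 3.89, v̄ = (2.64+2.10)/2 = 2.37 → q = 13.8×3.89×2.37 = 127.2 ft³/s
Panel 3-4: Δb = 5 ft, d̄ = (2.66+1.90)/2 = 2.28, v̄ = (2.10+1.31)/2 = 1.705 → q = 5×2.28×1.705 = 19.44 ft³/s
Panel 4-5: Δb = 5 ft, d̄ = (1.90+0.85)/2 = 1.375, v̄ = (1.31+0.97)/2 = 1.14 → q = 5×1.375×1.14 = 7.838 ft³/s
Q = Σ q = 361.8 ft³/s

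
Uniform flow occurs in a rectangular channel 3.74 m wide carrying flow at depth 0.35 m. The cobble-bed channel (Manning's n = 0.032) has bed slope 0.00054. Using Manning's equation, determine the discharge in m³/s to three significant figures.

0.421 m³/s

A = b·y = 3.74 × 0.35 = 1.309 m²
P = b + 2y = 3.74 + 2×0.35 = 4.440 m
R = A/P = 1.309/4.440 = 0.2948 m
Q = (1/n)·A·R^(2/3)·S^(1/2) = (1/0.032) × 1.309 × 0.2948^(2/3) × 0.00054^(1/2) = 0.4211 m³/s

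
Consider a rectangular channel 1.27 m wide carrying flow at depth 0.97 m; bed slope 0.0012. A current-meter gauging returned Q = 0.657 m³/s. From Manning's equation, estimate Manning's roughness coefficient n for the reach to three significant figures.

A = b·y = 1.27 × 0.97 = 1.232 m²
P = b + 2y = 1.27 + 2×0.97 = 3.210 m
R = A/P = 1.232/3.210 = 0.3838 m
n = (1/Q)·A·R^(2/3)·S^(1/2) = (1/0.657) × 1.232 × 0.5281 × 0.03464 = 0.03430

0.0343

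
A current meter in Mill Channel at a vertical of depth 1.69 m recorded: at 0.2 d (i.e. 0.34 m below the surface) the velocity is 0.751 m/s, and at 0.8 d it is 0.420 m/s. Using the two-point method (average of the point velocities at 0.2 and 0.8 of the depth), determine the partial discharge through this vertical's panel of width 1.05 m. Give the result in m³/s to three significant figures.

1.04 m³/s

v̄ = (0.751 + 0.420) / 2 = 0.5855 m/s
q = v̄ × d × w = 0.5855 × 1.69 × 1.05 = 1.039 m³/s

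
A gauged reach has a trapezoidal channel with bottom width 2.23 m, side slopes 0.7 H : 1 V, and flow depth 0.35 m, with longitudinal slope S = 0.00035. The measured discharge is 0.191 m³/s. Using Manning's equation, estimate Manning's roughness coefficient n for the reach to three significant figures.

A = (b + z·y)·y = (2.23 + 0.7×0.35)×0.35 = 0.8663 m²
P = b + 2y√(1+z²) = 2.23 + 2×0.35×√(1+0.7²) = 3.084 m
R = A/P = 0.8663/3.084 = 0.2808 m
n = (1/Q)·A·R^(2/3)·S^(1/2) = (1/0.191) × 0.8663 × 0.4289 × 0.01871 = 0.03639

0.0364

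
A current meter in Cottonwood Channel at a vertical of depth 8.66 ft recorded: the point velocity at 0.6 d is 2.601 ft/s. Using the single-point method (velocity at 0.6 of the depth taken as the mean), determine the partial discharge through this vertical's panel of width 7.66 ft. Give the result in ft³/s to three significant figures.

v̄ = v₀.₆ = 2.601 ft/s
q = v̄ × d × w = 2.601 × 8.66 × 7.66 = 172.5 ft³/s

173 ft³/s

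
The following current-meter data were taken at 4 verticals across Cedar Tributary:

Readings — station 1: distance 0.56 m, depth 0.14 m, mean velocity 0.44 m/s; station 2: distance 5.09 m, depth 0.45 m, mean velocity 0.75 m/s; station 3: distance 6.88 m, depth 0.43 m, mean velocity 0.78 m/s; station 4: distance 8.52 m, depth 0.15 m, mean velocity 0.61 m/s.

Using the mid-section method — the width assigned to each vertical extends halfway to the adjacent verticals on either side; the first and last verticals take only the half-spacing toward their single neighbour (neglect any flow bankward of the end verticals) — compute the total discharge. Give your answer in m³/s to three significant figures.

w_1 = (5.09 − 0.56)/2 = 2.265 m; q_1 = 0.44 × 0.14 × 2.265 = 0.1395 m³/s
w_2 = (6.88 − 0.56)/2 = 3.16 m; q_2 = 0.75 × 0.45 × 3.16 = 1.067 m³/s
w_3 = (8.52 − 5.09)/2 = 1.715 m; q_3 = 0.78 × 0.43 × 1.715 = 0.5752 m³/s
w_4 = (8.52 − 6.88)/2 = 0.82 m; q_4 = 0.61 × 0.15 × 0.82 = 0.07503 m³/s
Q = Σ qᵢ = 1.856 m³/s

1.86 m³/s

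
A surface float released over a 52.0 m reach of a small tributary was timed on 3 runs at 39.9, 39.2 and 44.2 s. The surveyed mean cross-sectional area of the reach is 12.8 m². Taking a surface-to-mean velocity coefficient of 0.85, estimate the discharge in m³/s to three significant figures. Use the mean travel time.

13.8 m³/s

t̄ = (39.9 + 39.2 + 44.2) / 3 = 41.1 s
v_surface = L / t̄ = 52.0 / 41.1 = 1.265 m/s
v_mean = 0.85 × 1.265 = 1.075 m/s
Q = A × v_mean = 12.8 × 1.075 = 13.77 m³/s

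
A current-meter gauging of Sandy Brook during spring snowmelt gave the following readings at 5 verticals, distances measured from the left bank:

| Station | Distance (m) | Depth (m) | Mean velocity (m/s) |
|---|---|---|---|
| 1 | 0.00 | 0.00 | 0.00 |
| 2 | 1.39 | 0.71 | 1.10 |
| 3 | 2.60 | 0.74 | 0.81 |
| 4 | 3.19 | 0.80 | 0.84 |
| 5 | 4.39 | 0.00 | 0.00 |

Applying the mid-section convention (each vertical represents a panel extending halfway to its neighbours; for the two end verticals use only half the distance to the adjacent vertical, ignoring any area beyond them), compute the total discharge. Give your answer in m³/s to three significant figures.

w_2 = (2.60 − 0.00)/2 = 1.3 m; q_2 = 1.10 × 0.71 × 1.3 = 1.015 m³/s
w_3 = (3.19 − 1.39)/2 = 0.9 m; q_3 = 0.81 × 0.74 × 0.9 = 0.5395 m³/s
w_4 = (4.39 − 2.60)/2 = 0.895 m; q_4 = 0.84 × 0.80 × 0.895 = 0.6014 m³/s
Stations 1, 5 contribute zero (depth or velocity is 0).
Q = Σ qᵢ = 2.156 m³/s

2.16 m³/s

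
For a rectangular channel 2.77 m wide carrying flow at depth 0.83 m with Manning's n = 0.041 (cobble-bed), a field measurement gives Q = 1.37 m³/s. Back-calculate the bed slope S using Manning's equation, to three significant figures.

A = b·y = 2.77 × 0.83 = 2.299 m²
P = b + 2y = 2.77 + 2×0.83 = 4.430 m
R = A/P = 2.299/4.430 = 0.5190 m
S = (Q·n / (1·A·R^(2/3)))² = (1.37×0.041 / (1×2.299×0.6458))² = 0.001431

0.00143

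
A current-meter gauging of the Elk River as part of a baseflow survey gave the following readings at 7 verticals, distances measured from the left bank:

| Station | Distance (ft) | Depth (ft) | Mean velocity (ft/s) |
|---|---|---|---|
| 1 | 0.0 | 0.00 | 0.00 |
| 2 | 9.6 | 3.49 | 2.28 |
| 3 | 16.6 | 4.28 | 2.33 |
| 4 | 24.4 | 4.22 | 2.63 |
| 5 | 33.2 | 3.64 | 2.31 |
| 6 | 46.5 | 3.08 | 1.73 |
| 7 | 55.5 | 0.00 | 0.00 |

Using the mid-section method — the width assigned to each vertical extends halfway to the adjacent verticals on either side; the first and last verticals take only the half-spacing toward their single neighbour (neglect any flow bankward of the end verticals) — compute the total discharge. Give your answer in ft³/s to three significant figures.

384 ft³/s

w_2 = (16.6 − 0.0)/2 = 8.3 ft; q_2 = 2.28 × 3.49 × 8.3 = 66.04 ft³/s
w_3 = (24.4 − 9.6)/2 = 7.4 ft; q_3 = 2.33 × 4.28 × 7.4 = 73.80 ft³/s
w_4 = (33.2 − 16.6)/2 = 8.3 ft; q_4 = 2.63 × 4.22 × 8.3 = 92.12 ft³/s
w_5 = (46.5 − 24.4)/2 = 11.05 ft; q_5 = 2.31 × 3.64 × 11.05 = 92.91 ft³/s
w_6 = (55.5 − 33.2)/2 = 11.15 ft; q_6 = 1.73 × 3.08 × 11.15 = 59.41 ft³/s
Stations 1, 7 contribute zero (depth or velocity is 0).
Q = Σ qᵢ = 384.3 ft³/s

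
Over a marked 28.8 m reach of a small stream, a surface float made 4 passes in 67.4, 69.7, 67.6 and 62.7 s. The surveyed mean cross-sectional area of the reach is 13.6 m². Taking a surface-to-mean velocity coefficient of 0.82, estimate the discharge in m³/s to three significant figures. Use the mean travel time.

t̄ = (67.4 + 69.7 + 67.6 + 62.7) / 4 = 66.85 s
v_surface = L / t̄ = 28.8 / 66.85 = 0.4308 m/s
v_mean = 0.82 × 0.4308 = 0.3533 m/s
Q = A × v_mean = 13.6 × 0.3533 = 4.804 m³/s

4.80 m³/s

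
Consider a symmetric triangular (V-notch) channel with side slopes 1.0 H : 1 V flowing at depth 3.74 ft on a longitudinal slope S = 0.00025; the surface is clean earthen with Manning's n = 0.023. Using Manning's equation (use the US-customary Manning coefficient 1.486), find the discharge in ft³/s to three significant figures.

A = z·y² = 1.0×3.74² = 13.99 ft²
P = 2y√(1+z²) = 2×3.74×√(1+1.0²) = 10.58 ft
R = A/P = 13.99/10.58 = 1.322 ft
Q = (1.486/n)·A·R^(2/3)·S^(1/2) = (1.486/0.023) × 13.99 × 1.322^(2/3) × 0.00025^(1/2) = 17.21 ft³/s

17.2 ft³/s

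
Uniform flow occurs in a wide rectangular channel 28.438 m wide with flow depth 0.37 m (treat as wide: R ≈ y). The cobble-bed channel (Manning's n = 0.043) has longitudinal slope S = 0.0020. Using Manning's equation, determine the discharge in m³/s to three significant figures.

5.64 m³/s

A = b·y = 28.438 × 0.37 = 10.52 m²
Wide channel: R ≈ y = 0.37 m
Q = (1/n)·A·R^(2/3)·S^(1/2) = (1/0.043) × 10.52 × 0.3700^(2/3) × 0.0020^(1/2) = 5.640 m³/s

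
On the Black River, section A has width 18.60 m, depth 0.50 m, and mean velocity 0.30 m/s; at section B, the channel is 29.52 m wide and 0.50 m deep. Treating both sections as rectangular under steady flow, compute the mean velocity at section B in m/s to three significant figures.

Q = A₁V₁ = (18.60×0.50) × 0.30 = 2.790 m³/s
A₂ = 29.52 × 0.50 = 14.76 m²
V₂ = Q/A₂ = 2.790/14.76 = 0.1890 m/s

0.189 m/s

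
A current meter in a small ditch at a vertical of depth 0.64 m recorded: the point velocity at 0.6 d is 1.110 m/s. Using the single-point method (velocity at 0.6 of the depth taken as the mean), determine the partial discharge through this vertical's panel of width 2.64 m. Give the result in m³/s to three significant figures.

v̄ = v₀.₆ = 1.110 m/s
q = v̄ × d × w = 1.110 × 0.64 × 2.64 = 1.875 m³/s

1.88 m³/s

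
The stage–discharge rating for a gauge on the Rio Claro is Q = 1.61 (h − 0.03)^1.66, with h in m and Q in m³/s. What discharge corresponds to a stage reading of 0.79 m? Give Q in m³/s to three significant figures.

1.02 m³/s

Q = 1.61 × (0.79 − 0.03)^1.66 = 1.61 × 0.76^1.66 = 1.021 m³/s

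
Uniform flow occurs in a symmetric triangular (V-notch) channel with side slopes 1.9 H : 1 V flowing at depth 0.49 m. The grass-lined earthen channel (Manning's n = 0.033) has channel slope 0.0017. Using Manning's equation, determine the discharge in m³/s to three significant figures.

0.206 m³/s

A = z·y² = 1.9×0.49² = 0.4562 m²
P = 2y√(1+z²) = 2×0.49×√(1+1.9²) = 2.104 m
R = A/P = 0.4562/2.104 = 0.2168 m
Q = (1/n)·A·R^(2/3)·S^(1/2) = (1/0.033) × 0.4562 × 0.2168^(2/3) × 0.0017^(1/2) = 0.2057 m³/s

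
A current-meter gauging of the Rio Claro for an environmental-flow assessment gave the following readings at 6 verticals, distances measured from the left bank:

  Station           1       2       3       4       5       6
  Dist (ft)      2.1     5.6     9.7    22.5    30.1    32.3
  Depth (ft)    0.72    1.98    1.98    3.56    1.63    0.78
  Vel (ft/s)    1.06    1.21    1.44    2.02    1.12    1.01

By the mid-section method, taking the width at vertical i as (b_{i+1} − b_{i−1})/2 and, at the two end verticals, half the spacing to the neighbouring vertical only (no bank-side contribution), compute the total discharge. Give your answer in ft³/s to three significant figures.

w_1 = (5.6 − 2.1)/2 = 1.75 ft; q_1 = 1.06 × 0.72 × 1.75 = 1.336 ft³/s
w_2 = (9.7 − 2.1)/2 = 3.8 ft; q_2 = 1.21 × 1.98 × 3.8 = 9.104 ft³/s
w_3 = (22.5 − 5.6)/2 = 8.45 ft; q_3 = 1.44 × 1.98 × 8.45 = 24.09 ft³/s
w_4 = (30.1 − 9.7)/2 = 10.2 ft; q_4 = 2.02 × 3.56 × 10.2 = 73.35 ft³/s
w_5 = (32.3 − 22.5)/2 = 4.9 ft; q_5 = 1.12 × 1.63 × 4.9 = 8.945 ft³/s
w_6 = (32.3 − 30.1)/2 = 1.1 ft; q_6 = 1.01 × 0.78 × 1.1 = 0.8666 ft³/s
Q = Σ qᵢ = 117.7 ft³/s

118 ft³/s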